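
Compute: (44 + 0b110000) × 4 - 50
Convert 0b110000 (binary) → 32 + 16 = 48 (decimal)
Expression in decimal: (44 + 48) × 4 - 50
Parentheses first: 44 + 48 = 92
Multiply: 92 × 4 = 368
Subtract: 368 - 50 = 318
318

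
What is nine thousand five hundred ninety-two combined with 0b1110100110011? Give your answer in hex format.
Convert nine thousand five hundred ninety-two (English words) → 9×1000 + 5×100 + 92 = 9592 (decimal)
Convert 0b1110100110011 (binary) → 4096 + 2048 + 1024 + 256 + 32 + 16 + 2 + 1 = 7475 (decimal)
Compute 9592 + 7475 = 17067
Convert 17067 (decimal) → 17067 = 4×4096 + 2×256 + 10×16 + 11 → 0x42AB (hexadecimal)
0x42AB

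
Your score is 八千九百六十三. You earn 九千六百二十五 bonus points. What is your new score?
Convert 八千九百六十三 (Chinese numeral) → 8×1000 + 9×100 + 6×10 + 3 = 8963 (decimal)
Convert 九千六百二十五 (Chinese numeral) → 9×1000 + 6×100 + 2×10 + 5 = 9625 (decimal)
Compute 8963 + 9625 = 18588
18588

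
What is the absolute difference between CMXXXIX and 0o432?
Convert CMXXXIX (Roman numeral) → 900 + 10 + 10 + 10 + 9 = 939 (decimal)
Convert 0o432 (octal) → 4×64 + 3×8 + 2 = 282 (decimal)
Compute |939 - 282| = 657
657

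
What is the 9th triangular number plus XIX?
The 9th triangular number = 9×10/2 = 45
Convert XIX (Roman numeral) → 10 + 9 = 19 (decimal)
Compute 45 + 19 = 64
64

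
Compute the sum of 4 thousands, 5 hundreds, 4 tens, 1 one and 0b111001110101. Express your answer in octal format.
Convert 4 thousands, 5 hundreds, 4 tens, 1 one (place-value notation) → 4×1000 + 5×100 + 4×10 + 1 = 4541 (decimal)
Convert 0b111001110101 (binary) → 2048 + 1024 + 512 + 64 + 32 + 16 + 4 + 1 = 3701 (decimal)
Compute 4541 + 3701 = 8242
Convert 8242 (decimal) → 8242 = 2×4096 + 6×8 + 2 → 0o20062 (octal)
0o20062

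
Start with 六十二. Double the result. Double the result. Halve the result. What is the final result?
Convert 六十二 (Chinese numeral) → 6×10 + 2 = 62 (decimal)
Start: 62
62 × 2 = 124
124 × 2 = 248
248 ÷ 2 = 124
124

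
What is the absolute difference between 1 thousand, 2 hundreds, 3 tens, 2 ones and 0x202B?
Convert 1 thousand, 2 hundreds, 3 tens, 2 ones (place-value notation) → 1×1000 + 2×100 + 3×10 + 2 = 1232 (decimal)
Convert 0x202B (hexadecimal) → 2×4096 + 2×16 + 11 = 8235 (decimal)
Compute |1232 - 8235| = 7003
7003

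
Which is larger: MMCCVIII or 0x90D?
Convert MMCCVIII (Roman numeral) → 1000 + 1000 + 100 + 100 + 5 + 1 + 1 + 1 = 2208 (decimal)
Convert 0x90D (hexadecimal) → 9×256 + 13 = 2317 (decimal)
Compare 2208 vs 2317: larger = 2317
2317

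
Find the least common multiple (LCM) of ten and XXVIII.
Convert ten (English words) → 10 (decimal)
Convert XXVIII (Roman numeral) → 10 + 10 + 5 + 1 + 1 + 1 = 28 (decimal)
Compute lcm(10, 28) = 140
140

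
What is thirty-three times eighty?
Convert thirty-three (English words) → 33 (decimal)
Convert eighty (English words) → 80 (decimal)
Compute 33 × 80 = 2640
2640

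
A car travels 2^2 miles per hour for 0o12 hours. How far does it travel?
Convert 2^2 (power) → 4 (decimal)
Convert 0o12 (octal) → 1×8 + 2 = 10 (decimal)
Compute 4 × 10 = 40
40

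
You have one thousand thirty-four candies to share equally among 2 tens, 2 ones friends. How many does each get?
Convert one thousand thirty-four (English words) → 1×1000 + 34 = 1034 (decimal)
Convert 2 tens, 2 ones (place-value notation) → 2×10 + 2 = 22 (decimal)
Compute 1034 ÷ 22 = 47
47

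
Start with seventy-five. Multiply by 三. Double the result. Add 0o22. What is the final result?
Convert seventy-five (English words) → 75 (decimal)
Start: 75
Convert 三 (Chinese numeral) → 3 (decimal)
75 × 3 = 225
225 × 2 = 450
Convert 0o22 (octal) → 2×8 + 2 = 18 (decimal)
450 + 18 = 468
468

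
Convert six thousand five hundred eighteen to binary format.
Convert six thousand five hundred eighteen (English words) → 6×1000 + 5×100 + 18 = 6518 (decimal)
Convert 6518 (decimal) → 6518 = 4096 + 2048 + 256 + 64 + 32 + 16 + 4 + 2 → 0b1100101110110 (binary)
0b1100101110110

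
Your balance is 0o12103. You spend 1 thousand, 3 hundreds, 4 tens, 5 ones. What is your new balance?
Convert 0o12103 (octal) → 1×4096 + 2×512 + 1×64 + 3 = 5187 (decimal)
Convert 1 thousand, 3 hundreds, 4 tens, 5 ones (place-value notation) → 1×1000 + 3×100 + 4×10 + 5 = 1345 (decimal)
Compute 5187 - 1345 = 3842
3842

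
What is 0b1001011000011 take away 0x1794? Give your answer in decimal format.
Convert 0b1001011000011 (binary) → 4096 + 512 + 128 + 64 + 2 + 1 = 4803 (decimal)
Convert 0x1794 (hexadecimal) → 1×4096 + 7×256 + 9×16 + 4 = 6036 (decimal)
Compute 4803 - 6036 = -1233
-1233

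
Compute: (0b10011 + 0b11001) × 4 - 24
Convert 0b10011 (binary) → 16 + 2 + 1 = 19 (decimal)
Convert 0b11001 (binary) → 16 + 8 + 1 = 25 (decimal)
Expression in decimal: (19 + 25) × 4 - 24
Parentheses first: 19 + 25 = 44
Multiply: 44 × 4 = 176
Subtract: 176 - 24 = 152
152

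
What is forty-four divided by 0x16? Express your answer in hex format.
Convert forty-four (English words) → 44 (decimal)
Convert 0x16 (hexadecimal) → 1×16 + 6 = 22 (decimal)
Compute 44 ÷ 22 = 2
Convert 2 (decimal) → 0x2 (hexadecimal)
0x2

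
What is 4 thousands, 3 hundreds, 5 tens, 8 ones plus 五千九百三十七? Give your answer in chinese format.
Convert 4 thousands, 3 hundreds, 5 tens, 8 ones (place-value notation) → 4×1000 + 3×100 + 5×10 + 8 = 4358 (decimal)
Convert 五千九百三十七 (Chinese numeral) → 5×1000 + 9×100 + 3×10 + 7 = 5937 (decimal)
Compute 4358 + 5937 = 10295
Convert 10295 (decimal) → 10295 = 1×10000 + 2×100 + 9×10 + 5 → 一万零二百九十五 (Chinese numeral)
一万零二百九十五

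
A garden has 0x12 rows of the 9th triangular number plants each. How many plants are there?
Convert the 9th triangular number (triangular index) → 9×10/2 = 45 (decimal)
Convert 0x12 (hexadecimal) → 1×16 + 2 = 18 (decimal)
Compute 45 × 18 = 810
810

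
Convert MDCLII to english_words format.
Convert MDCLII (Roman numeral) → 1000 + 500 + 100 + 50 + 1 + 1 = 1652 (decimal)
Convert 1652 (decimal) → 1652 = 1×1000 + 6×100 + 52 → one thousand six hundred fifty-two (English words)
one thousand six hundred fifty-two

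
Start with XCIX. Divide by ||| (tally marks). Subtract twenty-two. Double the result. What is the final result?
Convert XCIX (Roman numeral) → 90 + 9 = 99 (decimal)
Start: 99
Convert ||| (tally marks) → 3 (decimal)
99 ÷ 3 = 33
Convert twenty-two (English words) → 22 (decimal)
33 - 22 = 11
11 × 2 = 22
22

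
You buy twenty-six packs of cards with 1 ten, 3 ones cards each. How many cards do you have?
Convert 1 ten, 3 ones (place-value notation) → 1×10 + 3 = 13 (decimal)
Convert twenty-six (English words) → 26 (decimal)
Compute 13 × 26 = 338
338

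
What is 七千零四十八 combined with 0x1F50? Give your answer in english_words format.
Convert 七千零四十八 (Chinese numeral) → 7×1000 + 4×10 + 8 = 7048 (decimal)
Convert 0x1F50 (hexadecimal) → 1×4096 + 15×256 + 5×16 = 8016 (decimal)
Compute 7048 + 8016 = 15064
Convert 15064 (decimal) → 15064 = 15×1000 + 64 → fifteen thousand sixty-four (English words)
fifteen thousand sixty-four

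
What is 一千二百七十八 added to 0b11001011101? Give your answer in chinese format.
Convert 一千二百七十八 (Chinese numeral) → 1×1000 + 2×100 + 7×10 + 8 = 1278 (decimal)
Convert 0b11001011101 (binary) → 1024 + 512 + 64 + 16 + 8 + 4 + 1 = 1629 (decimal)
Compute 1278 + 1629 = 2907
Convert 2907 (decimal) → 2907 = 2×1000 + 9×100 + 7 → 二千九百零七 (Chinese numeral)
二千九百零七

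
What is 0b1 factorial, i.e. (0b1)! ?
Convert 0b1 (binary) → 1 (decimal)
Compute 1! = 1
1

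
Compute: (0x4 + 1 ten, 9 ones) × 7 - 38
Convert 0x4 (hexadecimal) → 4 (decimal)
Convert 1 ten, 9 ones (place-value notation) → 1×10 + 9 = 19 (decimal)
Expression in decimal: (4 + 19) × 7 - 38
Parentheses first: 4 + 19 = 23
Multiply: 23 × 7 = 161
Subtract: 161 - 38 = 123
123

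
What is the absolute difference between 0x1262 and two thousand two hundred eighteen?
Convert 0x1262 (hexadecimal) → 1×4096 + 2×256 + 6×16 + 2 = 4706 (decimal)
Convert two thousand two hundred eighteen (English words) → 2×1000 + 2×100 + 18 = 2218 (decimal)
Compute |4706 - 2218| = 2488
2488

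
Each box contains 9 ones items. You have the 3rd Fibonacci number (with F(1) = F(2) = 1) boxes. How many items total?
Convert 9 ones (place-value notation) → 9 (decimal)
Convert the 3rd Fibonacci number (with F(1) = F(2) = 1) (Fibonacci index) → 1, 1, 2 → 2 (decimal)
Compute 9 × 2 = 18
18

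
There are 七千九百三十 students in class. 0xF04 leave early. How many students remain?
Convert 七千九百三十 (Chinese numeral) → 7×1000 + 9×100 + 3×10 = 7930 (decimal)
Convert 0xF04 (hexadecimal) → 15×256 + 4 = 3844 (decimal)
Compute 7930 - 3844 = 4086
4086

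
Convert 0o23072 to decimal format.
Convert 0o23072 (octal) → 2×4096 + 3×512 + 7×8 + 2 = 9786 (decimal)
9786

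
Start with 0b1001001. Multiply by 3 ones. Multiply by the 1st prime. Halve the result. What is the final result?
Convert 0b1001001 (binary) → 64 + 8 + 1 = 73 (decimal)
Start: 73
Convert 3 ones (place-value notation) → 3 (decimal)
73 × 3 = 219
Convert the 1st prime (prime index) → 2 (decimal)
219 × 2 = 438
438 ÷ 2 = 219
219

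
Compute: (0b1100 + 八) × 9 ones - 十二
Convert 0b1100 (binary) → 8 + 4 = 12 (decimal)
Convert 八 (Chinese numeral) → 8 (decimal)
Convert 9 ones (place-value notation) → 9 (decimal)
Convert 十二 (Chinese numeral) → 1×10 + 2 = 12 (decimal)
Expression in decimal: (12 + 8) × 9 - 12
Parentheses first: 12 + 8 = 20
Multiply: 20 × 9 = 180
Subtract: 180 - 12 = 168
168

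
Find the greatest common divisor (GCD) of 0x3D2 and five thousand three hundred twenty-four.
Convert 0x3D2 (hexadecimal) → 3×256 + 13×16 + 2 = 978 (decimal)
Convert five thousand three hundred twenty-four (English words) → 5×1000 + 3×100 + 24 = 5324 (decimal)
Compute gcd(978, 5324) = 2
2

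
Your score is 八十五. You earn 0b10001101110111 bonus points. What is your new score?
Convert 八十五 (Chinese numeral) → 8×10 + 5 = 85 (decimal)
Convert 0b10001101110111 (binary) → 8192 + 512 + 256 + 64 + 32 + 16 + 4 + 2 + 1 = 9079 (decimal)
Compute 85 + 9079 = 9164
9164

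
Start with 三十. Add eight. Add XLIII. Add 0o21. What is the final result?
Convert 三十 (Chinese numeral) → 3×10 = 30 (decimal)
Start: 30
Convert eight (English words) → 8 (decimal)
30 + 8 = 38
Convert XLIII (Roman numeral) → 40 + 1 + 1 + 1 = 43 (decimal)
38 + 43 = 81
Convert 0o21 (octal) → 2×8 + 1 = 17 (decimal)
81 + 17 = 98
98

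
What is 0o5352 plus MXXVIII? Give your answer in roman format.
Convert 0o5352 (octal) → 5×512 + 3×64 + 5×8 + 2 = 2794 (decimal)
Convert MXXVIII (Roman numeral) → 1000 + 10 + 10 + 5 + 1 + 1 + 1 = 1028 (decimal)
Compute 2794 + 1028 = 3822
Convert 3822 (decimal) → 3822 = 1000 + 1000 + 1000 + 500 + 100 + 100 + 100 + 10 + 10 + 1 + 1 → MMMDCCCXXII (Roman numeral)
MMMDCCCXXII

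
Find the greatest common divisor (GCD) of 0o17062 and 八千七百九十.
Convert 0o17062 (octal) → 1×4096 + 7×512 + 6×8 + 2 = 7730 (decimal)
Convert 八千七百九十 (Chinese numeral) → 8×1000 + 7×100 + 9×10 = 8790 (decimal)
Compute gcd(7730, 8790) = 10
10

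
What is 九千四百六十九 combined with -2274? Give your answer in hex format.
Convert 九千四百六十九 (Chinese numeral) → 9×1000 + 4×100 + 6×10 + 9 = 9469 (decimal)
Compute 9469 + -2274 = 7195
Convert 7195 (decimal) → 7195 = 1×4096 + 12×256 + 1×16 + 11 → 0x1C1B (hexadecimal)
0x1C1B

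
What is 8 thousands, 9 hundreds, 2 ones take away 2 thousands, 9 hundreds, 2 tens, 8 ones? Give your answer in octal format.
Convert 8 thousands, 9 hundreds, 2 ones (place-value notation) → 8×1000 + 9×100 + 2 = 8902 (decimal)
Convert 2 thousands, 9 hundreds, 2 tens, 8 ones (place-value notation) → 2×1000 + 9×100 + 2×10 + 8 = 2928 (decimal)
Compute 8902 - 2928 = 5974
Convert 5974 (decimal) → 5974 = 1×4096 + 3×512 + 5×64 + 2×8 + 6 → 0o13526 (octal)
0o13526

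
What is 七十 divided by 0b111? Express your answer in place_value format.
Convert 七十 (Chinese numeral) → 7×10 = 70 (decimal)
Convert 0b111 (binary) → 4 + 2 + 1 = 7 (decimal)
Compute 70 ÷ 7 = 10
Convert 10 (decimal) → 10 = 1×10 → 1 ten (place-value notation)
1 ten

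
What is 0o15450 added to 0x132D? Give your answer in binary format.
Convert 0o15450 (octal) → 1×4096 + 5×512 + 4×64 + 5×8 = 6952 (decimal)
Convert 0x132D (hexadecimal) → 1×4096 + 3×256 + 2×16 + 13 = 4909 (decimal)
Compute 6952 + 4909 = 11861
Convert 11861 (decimal) → 11861 = 8192 + 2048 + 1024 + 512 + 64 + 16 + 4 + 1 → 0b10111001010101 (binary)
0b10111001010101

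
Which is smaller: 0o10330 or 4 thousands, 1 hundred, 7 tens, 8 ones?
Convert 0o10330 (octal) → 1×4096 + 3×64 + 3×8 = 4312 (decimal)
Convert 4 thousands, 1 hundred, 7 tens, 8 ones (place-value notation) → 4×1000 + 1×100 + 7×10 + 8 = 4178 (decimal)
Compare 4312 vs 4178: smaller = 4178
4178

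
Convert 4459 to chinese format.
Convert 4459 (decimal) → 4459 = 4×1000 + 4×100 + 5×10 + 9 → 四千四百五十九 (Chinese numeral)
四千四百五十九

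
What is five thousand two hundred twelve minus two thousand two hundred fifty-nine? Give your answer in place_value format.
Convert five thousand two hundred twelve (English words) → 5×1000 + 2×100 + 12 = 5212 (decimal)
Convert two thousand two hundred fifty-nine (English words) → 2×1000 + 2×100 + 59 = 2259 (decimal)
Compute 5212 - 2259 = 2953
Convert 2953 (decimal) → 2953 = 2×1000 + 9×100 + 5×10 + 3 → 2 thousands, 9 hundreds, 5 tens, 3 ones (place-value notation)
2 thousands, 9 hundreds, 5 tens, 3 ones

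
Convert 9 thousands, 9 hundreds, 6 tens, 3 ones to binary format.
Convert 9 thousands, 9 hundreds, 6 tens, 3 ones (place-value notation) → 9×1000 + 9×100 + 6×10 + 3 = 9963 (decimal)
Convert 9963 (decimal) → 9963 = 8192 + 1024 + 512 + 128 + 64 + 32 + 8 + 2 + 1 → 0b10011011101011 (binary)
0b10011011101011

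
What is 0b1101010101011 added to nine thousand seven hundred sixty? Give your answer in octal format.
Convert 0b1101010101011 (binary) → 4096 + 2048 + 512 + 128 + 32 + 8 + 2 + 1 = 6827 (decimal)
Convert nine thousand seven hundred sixty (English words) → 9×1000 + 7×100 + 60 = 9760 (decimal)
Compute 6827 + 9760 = 16587
Convert 16587 (decimal) → 16587 = 4×4096 + 3×64 + 1×8 + 3 → 0o40313 (octal)
0o40313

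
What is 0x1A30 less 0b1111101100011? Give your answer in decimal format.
Convert 0x1A30 (hexadecimal) → 1×4096 + 10×256 + 3×16 = 6704 (decimal)
Convert 0b1111101100011 (binary) → 4096 + 2048 + 1024 + 512 + 256 + 64 + 32 + 2 + 1 = 8035 (decimal)
Compute 6704 - 8035 = -1331
-1331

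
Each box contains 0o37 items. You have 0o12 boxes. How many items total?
Convert 0o37 (octal) → 3×8 + 7 = 31 (decimal)
Convert 0o12 (octal) → 1×8 + 2 = 10 (decimal)
Compute 31 × 10 = 310
310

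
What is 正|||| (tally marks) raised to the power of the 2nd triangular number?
Convert 正|||| (tally marks) → 5 + 4 = 9 (decimal)
Convert the 2nd triangular number (triangular index) → 2×3/2 = 3 (decimal)
Compute 9 ^ 3 = 729
729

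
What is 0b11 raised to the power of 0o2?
Convert 0b11 (binary) → 2 + 1 = 3 (decimal)
Convert 0o2 (octal) → 2 (decimal)
Compute 3 ^ 2 = 9
9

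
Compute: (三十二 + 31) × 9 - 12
Convert 三十二 (Chinese numeral) → 3×10 + 2 = 32 (decimal)
Expression in decimal: (32 + 31) × 9 - 12
Parentheses first: 32 + 31 = 63
Multiply: 63 × 9 = 567
Subtract: 567 - 12 = 555
555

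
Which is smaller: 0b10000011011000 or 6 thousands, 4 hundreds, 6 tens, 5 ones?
Convert 0b10000011011000 (binary) → 8192 + 128 + 64 + 16 + 8 = 8408 (decimal)
Convert 6 thousands, 4 hundreds, 6 tens, 5 ones (place-value notation) → 6×1000 + 4×100 + 6×10 + 5 = 6465 (decimal)
Compare 8408 vs 6465: smaller = 6465
6465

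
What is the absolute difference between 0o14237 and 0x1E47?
Convert 0o14237 (octal) → 1×4096 + 4×512 + 2×64 + 3×8 + 7 = 6303 (decimal)
Convert 0x1E47 (hexadecimal) → 1×4096 + 14×256 + 4×16 + 7 = 7751 (decimal)
Compute |6303 - 7751| = 1448
1448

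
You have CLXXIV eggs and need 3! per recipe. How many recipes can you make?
Convert CLXXIV (Roman numeral) → 100 + 50 + 10 + 10 + 4 = 174 (decimal)
Convert 3! (factorial) → 6 (decimal)
Compute 174 ÷ 6 = 29
29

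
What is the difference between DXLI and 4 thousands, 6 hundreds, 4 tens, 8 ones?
Convert DXLI (Roman numeral) → 500 + 40 + 1 = 541 (decimal)
Convert 4 thousands, 6 hundreds, 4 tens, 8 ones (place-value notation) → 4×1000 + 6×100 + 4×10 + 8 = 4648 (decimal)
Difference: |541 - 4648| = 4107
4107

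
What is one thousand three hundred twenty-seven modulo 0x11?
Convert one thousand three hundred twenty-seven (English words) → 1×1000 + 3×100 + 27 = 1327 (decimal)
Convert 0x11 (hexadecimal) → 1×16 + 1 = 17 (decimal)
Compute 1327 mod 17 = 1
1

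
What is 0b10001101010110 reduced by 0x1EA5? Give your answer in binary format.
Convert 0b10001101010110 (binary) → 8192 + 512 + 256 + 64 + 16 + 4 + 2 = 9046 (decimal)
Convert 0x1EA5 (hexadecimal) → 1×4096 + 14×256 + 10×16 + 5 = 7845 (decimal)
Compute 9046 - 7845 = 1201
Convert 1201 (decimal) → 1201 = 1024 + 128 + 32 + 16 + 1 → 0b10010110001 (binary)
0b10010110001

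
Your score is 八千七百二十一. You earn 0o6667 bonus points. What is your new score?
Convert 八千七百二十一 (Chinese numeral) → 8×1000 + 7×100 + 2×10 + 1 = 8721 (decimal)
Convert 0o6667 (octal) → 6×512 + 6×64 + 6×8 + 7 = 3511 (decimal)
Compute 8721 + 3511 = 12232
12232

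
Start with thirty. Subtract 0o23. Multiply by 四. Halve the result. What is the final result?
Convert thirty (English words) → 30 (decimal)
Start: 30
Convert 0o23 (octal) → 2×8 + 3 = 19 (decimal)
30 - 19 = 11
Convert 四 (Chinese numeral) → 4 (decimal)
11 × 4 = 44
44 ÷ 2 = 22
22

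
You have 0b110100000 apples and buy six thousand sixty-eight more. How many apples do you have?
Convert 0b110100000 (binary) → 256 + 128 + 32 = 416 (decimal)
Convert six thousand sixty-eight (English words) → 6×1000 + 68 = 6068 (decimal)
Compute 416 + 6068 = 6484
6484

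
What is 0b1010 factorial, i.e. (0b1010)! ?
Convert 0b1010 (binary) → 8 + 2 = 10 (decimal)
Compute 10! = 3628800
3628800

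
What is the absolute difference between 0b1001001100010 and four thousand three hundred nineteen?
Convert 0b1001001100010 (binary) → 4096 + 512 + 64 + 32 + 2 = 4706 (decimal)
Convert four thousand three hundred nineteen (English words) → 4×1000 + 3×100 + 19 = 4319 (decimal)
Compute |4706 - 4319| = 387
387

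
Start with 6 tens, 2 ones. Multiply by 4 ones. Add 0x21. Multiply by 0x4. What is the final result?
Convert 6 tens, 2 ones (place-value notation) → 6×10 + 2 = 62 (decimal)
Start: 62
Convert 4 ones (place-value notation) → 4 (decimal)
62 × 4 = 248
Convert 0x21 (hexadecimal) → 2×16 + 1 = 33 (decimal)
248 + 33 = 281
Convert 0x4 (hexadecimal) → 4 (decimal)
281 × 4 = 1124
1124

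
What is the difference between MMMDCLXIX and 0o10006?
Convert MMMDCLXIX (Roman numeral) → 1000 + 1000 + 1000 + 500 + 100 + 50 + 10 + 9 = 3669 (decimal)
Convert 0o10006 (octal) → 1×4096 + 6 = 4102 (decimal)
Difference: |3669 - 4102| = 433
433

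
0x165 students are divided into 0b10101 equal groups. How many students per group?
Convert 0x165 (hexadecimal) → 1×256 + 6×16 + 5 = 357 (decimal)
Convert 0b10101 (binary) → 16 + 4 + 1 = 21 (decimal)
Compute 357 ÷ 21 = 17
17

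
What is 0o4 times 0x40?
Convert 0o4 (octal) → 4 (decimal)
Convert 0x40 (hexadecimal) → 4×16 = 64 (decimal)
Compute 4 × 64 = 256
256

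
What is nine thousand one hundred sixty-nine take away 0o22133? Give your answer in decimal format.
Convert nine thousand one hundred sixty-nine (English words) → 9×1000 + 1×100 + 69 = 9169 (decimal)
Convert 0o22133 (octal) → 2×4096 + 2×512 + 1×64 + 3×8 + 3 = 9307 (decimal)
Compute 9169 - 9307 = -138
-138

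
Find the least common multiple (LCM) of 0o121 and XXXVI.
Convert 0o121 (octal) → 1×64 + 2×8 + 1 = 81 (decimal)
Convert XXXVI (Roman numeral) → 10 + 10 + 10 + 5 + 1 = 36 (decimal)
Compute lcm(81, 36) = 324
324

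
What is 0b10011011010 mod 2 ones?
Convert 0b10011011010 (binary) → 1024 + 128 + 64 + 16 + 8 + 2 = 1242 (decimal)
Convert 2 ones (place-value notation) → 2 (decimal)
Compute 1242 mod 2 = 0
0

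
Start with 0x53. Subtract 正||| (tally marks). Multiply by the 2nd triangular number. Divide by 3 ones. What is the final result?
Convert 0x53 (hexadecimal) → 5×16 + 3 = 83 (decimal)
Start: 83
Convert 正||| (tally marks) → 5 + 3 = 8 (decimal)
83 - 8 = 75
Convert the 2nd triangular number (triangular index) → 2×3/2 = 3 (decimal)
75 × 3 = 225
Convert 3 ones (place-value notation) → 3 (decimal)
225 ÷ 3 = 75
75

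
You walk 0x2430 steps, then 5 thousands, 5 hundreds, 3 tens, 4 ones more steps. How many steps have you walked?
Convert 0x2430 (hexadecimal) → 2×4096 + 4×256 + 3×16 = 9264 (decimal)
Convert 5 thousands, 5 hundreds, 3 tens, 4 ones (place-value notation) → 5×1000 + 5×100 + 3×10 + 4 = 5534 (decimal)
Compute 9264 + 5534 = 14798
14798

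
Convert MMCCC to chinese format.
Convert MMCCC (Roman numeral) → 1000 + 1000 + 100 + 100 + 100 = 2300 (decimal)
Convert 2300 (decimal) → 2300 = 2×1000 + 3×100 → 二千三百 (Chinese numeral)
二千三百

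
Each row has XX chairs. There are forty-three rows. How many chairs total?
Convert XX (Roman numeral) → 10 + 10 = 20 (decimal)
Convert forty-three (English words) → 43 (decimal)
Compute 20 × 43 = 860
860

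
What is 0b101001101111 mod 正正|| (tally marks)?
Convert 0b101001101111 (binary) → 2048 + 512 + 64 + 32 + 8 + 4 + 2 + 1 = 2671 (decimal)
Convert 正正|| (tally marks) → 5 + 5 + 2 = 12 (decimal)
Compute 2671 mod 12 = 7
7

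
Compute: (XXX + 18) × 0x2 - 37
Convert XXX (Roman numeral) → 10 + 10 + 10 = 30 (decimal)
Convert 0x2 (hexadecimal) → 2 (decimal)
Expression in decimal: (30 + 18) × 2 - 37
Parentheses first: 30 + 18 = 48
Multiply: 48 × 2 = 96
Subtract: 96 - 37 = 59
59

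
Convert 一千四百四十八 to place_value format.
Convert 一千四百四十八 (Chinese numeral) → 1×1000 + 4×100 + 4×10 + 8 = 1448 (decimal)
Convert 1448 (decimal) → 1448 = 1×1000 + 4×100 + 4×10 + 8 → 1 thousand, 4 hundreds, 4 tens, 8 ones (place-value notation)
1 thousand, 4 hundreds, 4 tens, 8 ones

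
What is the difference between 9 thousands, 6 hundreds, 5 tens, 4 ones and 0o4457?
Convert 9 thousands, 6 hundreds, 5 tens, 4 ones (place-value notation) → 9×1000 + 6×100 + 5×10 + 4 = 9654 (decimal)
Convert 0o4457 (octal) → 4×512 + 4×64 + 5×8 + 7 = 2351 (decimal)
Difference: |9654 - 2351| = 7303
7303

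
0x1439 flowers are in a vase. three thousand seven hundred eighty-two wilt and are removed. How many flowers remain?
Convert 0x1439 (hexadecimal) → 1×4096 + 4×256 + 3×16 + 9 = 5177 (decimal)
Convert three thousand seven hundred eighty-two (English words) → 3×1000 + 7×100 + 82 = 3782 (decimal)
Compute 5177 - 3782 = 1395
1395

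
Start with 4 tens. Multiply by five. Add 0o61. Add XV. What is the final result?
Convert 4 tens (place-value notation) → 4×10 = 40 (decimal)
Start: 40
Convert five (English words) → 5 (decimal)
40 × 5 = 200
Convert 0o61 (octal) → 6×8 + 1 = 49 (decimal)
200 + 49 = 249
Convert XV (Roman numeral) → 10 + 5 = 15 (decimal)
249 + 15 = 264
264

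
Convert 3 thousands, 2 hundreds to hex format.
Convert 3 thousands, 2 hundreds (place-value notation) → 3×1000 + 2×100 = 3200 (decimal)
Convert 3200 (decimal) → 3200 = 12×256 + 8×16 → 0xC80 (hexadecimal)
0xC80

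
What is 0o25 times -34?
Convert 0o25 (octal) → 2×8 + 5 = 21 (decimal)
Compute 21 × -34 = -714
-714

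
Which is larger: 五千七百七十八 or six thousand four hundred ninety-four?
Convert 五千七百七十八 (Chinese numeral) → 5×1000 + 7×100 + 7×10 + 8 = 5778 (decimal)
Convert six thousand four hundred ninety-four (English words) → 6×1000 + 4×100 + 94 = 6494 (decimal)
Compare 5778 vs 6494: larger = 6494
6494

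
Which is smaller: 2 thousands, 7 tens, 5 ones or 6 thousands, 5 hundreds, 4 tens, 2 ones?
Convert 2 thousands, 7 tens, 5 ones (place-value notation) → 2×1000 + 7×10 + 5 = 2075 (decimal)
Convert 6 thousands, 5 hundreds, 4 tens, 2 ones (place-value notation) → 6×1000 + 5×100 + 4×10 + 2 = 6542 (decimal)
Compare 2075 vs 6542: smaller = 2075
2075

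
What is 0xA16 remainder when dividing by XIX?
Convert 0xA16 (hexadecimal) → 10×256 + 1×16 + 6 = 2582 (decimal)
Convert XIX (Roman numeral) → 10 + 9 = 19 (decimal)
Compute 2582 mod 19 = 17
17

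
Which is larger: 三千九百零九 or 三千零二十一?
Convert 三千九百零九 (Chinese numeral) → 3×1000 + 9×100 + 9 = 3909 (decimal)
Convert 三千零二十一 (Chinese numeral) → 3×1000 + 2×10 + 1 = 3021 (decimal)
Compare 3909 vs 3021: larger = 3909
3909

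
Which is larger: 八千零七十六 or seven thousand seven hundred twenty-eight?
Convert 八千零七十六 (Chinese numeral) → 8×1000 + 7×10 + 6 = 8076 (decimal)
Convert seven thousand seven hundred twenty-eight (English words) → 7×1000 + 7×100 + 28 = 7728 (decimal)
Compare 8076 vs 7728: larger = 8076
8076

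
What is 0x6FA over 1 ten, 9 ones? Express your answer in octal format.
Convert 0x6FA (hexadecimal) → 6×256 + 15×16 + 10 = 1786 (decimal)
Convert 1 ten, 9 ones (place-value notation) → 1×10 + 9 = 19 (decimal)
Compute 1786 ÷ 19 = 94
Convert 94 (decimal) → 94 = 1×64 + 3×8 + 6 → 0o136 (octal)
0o136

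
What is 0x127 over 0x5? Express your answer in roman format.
Convert 0x127 (hexadecimal) → 1×256 + 2×16 + 7 = 295 (decimal)
Convert 0x5 (hexadecimal) → 5 (decimal)
Compute 295 ÷ 5 = 59
Convert 59 (decimal) → 59 = 50 + 9 → LIX (Roman numeral)
LIX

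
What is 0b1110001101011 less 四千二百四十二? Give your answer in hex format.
Convert 0b1110001101011 (binary) → 4096 + 2048 + 1024 + 64 + 32 + 8 + 2 + 1 = 7275 (decimal)
Convert 四千二百四十二 (Chinese numeral) → 4×1000 + 2×100 + 4×10 + 2 = 4242 (decimal)
Compute 7275 - 4242 = 3033
Convert 3033 (decimal) → 3033 = 11×256 + 13×16 + 9 → 0xBD9 (hexadecimal)
0xBD9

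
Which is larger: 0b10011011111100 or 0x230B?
Convert 0b10011011111100 (binary) → 8192 + 1024 + 512 + 128 + 64 + 32 + 16 + 8 + 4 = 9980 (decimal)
Convert 0x230B (hexadecimal) → 2×4096 + 3×256 + 11 = 8971 (decimal)
Compare 9980 vs 8971: larger = 9980
9980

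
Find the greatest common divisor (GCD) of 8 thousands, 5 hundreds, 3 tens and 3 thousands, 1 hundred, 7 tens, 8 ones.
Convert 8 thousands, 5 hundreds, 3 tens (place-value notation) → 8×1000 + 5×100 + 3×10 = 8530 (decimal)
Convert 3 thousands, 1 hundred, 7 tens, 8 ones (place-value notation) → 3×1000 + 1×100 + 7×10 + 8 = 3178 (decimal)
Compute gcd(8530, 3178) = 2
2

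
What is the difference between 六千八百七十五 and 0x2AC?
Convert 六千八百七十五 (Chinese numeral) → 6×1000 + 8×100 + 7×10 + 5 = 6875 (decimal)
Convert 0x2AC (hexadecimal) → 2×256 + 10×16 + 12 = 684 (decimal)
Difference: |6875 - 684| = 6191
6191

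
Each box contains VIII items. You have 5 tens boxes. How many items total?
Convert VIII (Roman numeral) → 5 + 1 + 1 + 1 = 8 (decimal)
Convert 5 tens (place-value notation) → 5×10 = 50 (decimal)
Compute 8 × 50 = 400
400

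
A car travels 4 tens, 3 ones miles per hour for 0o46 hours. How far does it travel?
Convert 4 tens, 3 ones (place-value notation) → 4×10 + 3 = 43 (decimal)
Convert 0o46 (octal) → 4×8 + 6 = 38 (decimal)
Compute 43 × 38 = 1634
1634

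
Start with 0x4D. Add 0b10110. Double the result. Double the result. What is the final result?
Convert 0x4D (hexadecimal) → 4×16 + 13 = 77 (decimal)
Start: 77
Convert 0b10110 (binary) → 16 + 4 + 2 = 22 (decimal)
77 + 22 = 99
99 × 2 = 198
198 × 2 = 396
396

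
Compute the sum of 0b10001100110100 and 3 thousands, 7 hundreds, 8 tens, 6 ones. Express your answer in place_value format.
Convert 0b10001100110100 (binary) → 8192 + 512 + 256 + 32 + 16 + 4 = 9012 (decimal)
Convert 3 thousands, 7 hundreds, 8 tens, 6 ones (place-value notation) → 3×1000 + 7×100 + 8×10 + 6 = 3786 (decimal)
Compute 9012 + 3786 = 12798
Convert 12798 (decimal) → 12798 = 12×1000 + 7×100 + 9×10 + 8 → 12 thousands, 7 hundreds, 9 tens, 8 ones (place-value notation)
12 thousands, 7 hundreds, 9 tens, 8 ones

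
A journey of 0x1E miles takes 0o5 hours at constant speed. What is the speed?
Convert 0x1E (hexadecimal) → 1×16 + 14 = 30 (decimal)
Convert 0o5 (octal) → 5 (decimal)
Compute 30 ÷ 5 = 6
6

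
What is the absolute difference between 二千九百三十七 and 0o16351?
Convert 二千九百三十七 (Chinese numeral) → 2×1000 + 9×100 + 3×10 + 7 = 2937 (decimal)
Convert 0o16351 (octal) → 1×4096 + 6×512 + 3×64 + 5×8 + 1 = 7401 (decimal)
Compute |2937 - 7401| = 4464
4464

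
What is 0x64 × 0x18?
Convert 0x64 (hexadecimal) → 6×16 + 4 = 100 (decimal)
Convert 0x18 (hexadecimal) → 1×16 + 8 = 24 (decimal)
Compute 100 × 24 = 2400
2400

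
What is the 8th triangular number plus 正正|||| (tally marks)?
The 8th triangular number = 8×9/2 = 36
Convert 正正|||| (tally marks) → 5 + 5 + 4 = 14 (decimal)
Compute 36 + 14 = 50
50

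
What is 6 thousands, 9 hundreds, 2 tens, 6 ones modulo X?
Convert 6 thousands, 9 hundreds, 2 tens, 6 ones (place-value notation) → 6×1000 + 9×100 + 2×10 + 6 = 6926 (decimal)
Convert X (Roman numeral) → 10 (decimal)
Compute 6926 mod 10 = 6
6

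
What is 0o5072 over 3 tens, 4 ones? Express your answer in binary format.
Convert 0o5072 (octal) → 5×512 + 7×8 + 2 = 2618 (decimal)
Convert 3 tens, 4 ones (place-value notation) → 3×10 + 4 = 34 (decimal)
Compute 2618 ÷ 34 = 77
Convert 77 (decimal) → 77 = 64 + 8 + 4 + 1 → 0b1001101 (binary)
0b1001101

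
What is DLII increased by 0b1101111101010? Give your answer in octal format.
Convert DLII (Roman numeral) → 500 + 50 + 1 + 1 = 552 (decimal)
Convert 0b1101111101010 (binary) → 4096 + 2048 + 512 + 256 + 128 + 64 + 32 + 8 + 2 = 7146 (decimal)
Compute 552 + 7146 = 7698
Convert 7698 (decimal) → 7698 = 1×4096 + 7×512 + 2×8 + 2 → 0o17022 (octal)
0o17022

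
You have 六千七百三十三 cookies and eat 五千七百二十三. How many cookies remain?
Convert 六千七百三十三 (Chinese numeral) → 6×1000 + 7×100 + 3×10 + 3 = 6733 (decimal)
Convert 五千七百二十三 (Chinese numeral) → 5×1000 + 7×100 + 2×10 + 3 = 5723 (decimal)
Compute 6733 - 5723 = 1010
1010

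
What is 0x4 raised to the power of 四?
Convert 0x4 (hexadecimal) → 4 (decimal)
Convert 四 (Chinese numeral) → 4 (decimal)
Compute 4 ^ 4 = 256
256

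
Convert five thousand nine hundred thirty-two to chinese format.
Convert five thousand nine hundred thirty-two (English words) → 5×1000 + 9×100 + 32 = 5932 (decimal)
Convert 5932 (decimal) → 5932 = 5×1000 + 9×100 + 3×10 + 2 → 五千九百三十二 (Chinese numeral)
五千九百三十二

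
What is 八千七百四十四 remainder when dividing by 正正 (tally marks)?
Convert 八千七百四十四 (Chinese numeral) → 8×1000 + 7×100 + 4×10 + 4 = 8744 (decimal)
Convert 正正 (tally marks) → 5 + 5 = 10 (decimal)
Compute 8744 mod 10 = 4
4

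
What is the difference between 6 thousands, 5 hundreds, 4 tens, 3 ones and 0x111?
Convert 6 thousands, 5 hundreds, 4 tens, 3 ones (place-value notation) → 6×1000 + 5×100 + 4×10 + 3 = 6543 (decimal)
Convert 0x111 (hexadecimal) → 1×256 + 1×16 + 1 = 273 (decimal)
Difference: |6543 - 273| = 6270
6270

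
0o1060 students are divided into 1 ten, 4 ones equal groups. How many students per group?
Convert 0o1060 (octal) → 1×512 + 6×8 = 560 (decimal)
Convert 1 ten, 4 ones (place-value notation) → 1×10 + 4 = 14 (decimal)
Compute 560 ÷ 14 = 40
40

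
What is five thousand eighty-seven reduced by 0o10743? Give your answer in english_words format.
Convert five thousand eighty-seven (English words) → 5×1000 + 87 = 5087 (decimal)
Convert 0o10743 (octal) → 1×4096 + 7×64 + 4×8 + 3 = 4579 (decimal)
Compute 5087 - 4579 = 508
Convert 508 (decimal) → 508 = 5×100 + 8 → five hundred eight (English words)
five hundred eight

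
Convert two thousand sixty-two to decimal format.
Convert two thousand sixty-two (English words) → 2×1000 + 62 = 2062 (decimal)
2062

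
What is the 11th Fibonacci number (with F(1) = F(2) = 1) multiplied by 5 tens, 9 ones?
Convert the 11th Fibonacci number (with F(1) = F(2) = 1) (Fibonacci index) → 1, 1, 2, 3, 5, 8, 13, 21, 34, 55, 89 → 89 (decimal)
Convert 5 tens, 9 ones (place-value notation) → 5×10 + 9 = 59 (decimal)
Compute 89 × 59 = 5251
5251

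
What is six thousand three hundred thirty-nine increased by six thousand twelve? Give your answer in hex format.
Convert six thousand three hundred thirty-nine (English words) → 6×1000 + 3×100 + 39 = 6339 (decimal)
Convert six thousand twelve (English words) → 6×1000 + 12 = 6012 (decimal)
Compute 6339 + 6012 = 12351
Convert 12351 (decimal) → 12351 = 3×4096 + 3×16 + 15 → 0x303F (hexadecimal)
0x303F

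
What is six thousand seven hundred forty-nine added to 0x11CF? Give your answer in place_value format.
Convert six thousand seven hundred forty-nine (English words) → 6×1000 + 7×100 + 49 = 6749 (decimal)
Convert 0x11CF (hexadecimal) → 1×4096 + 1×256 + 12×16 + 15 = 4559 (decimal)
Compute 6749 + 4559 = 11308
Convert 11308 (decimal) → 11308 = 11×1000 + 3×100 + 8 → 11 thousands, 3 hundreds, 8 ones (place-value notation)
11 thousands, 3 hundreds, 8 ones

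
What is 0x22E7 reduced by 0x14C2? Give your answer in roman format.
Convert 0x22E7 (hexadecimal) → 2×4096 + 2×256 + 14×16 + 7 = 8935 (decimal)
Convert 0x14C2 (hexadecimal) → 1×4096 + 4×256 + 12×16 + 2 = 5314 (decimal)
Compute 8935 - 5314 = 3621
Convert 3621 (decimal) → 3621 = 1000 + 1000 + 1000 + 500 + 100 + 10 + 10 + 1 → MMMDCXXI (Roman numeral)
MMMDCXXI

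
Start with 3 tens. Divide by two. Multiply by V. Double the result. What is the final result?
Convert 3 tens (place-value notation) → 3×10 = 30 (decimal)
Start: 30
Convert two (English words) → 2 (decimal)
30 ÷ 2 = 15
Convert V (Roman numeral) → 5 (decimal)
15 × 5 = 75
75 × 2 = 150
150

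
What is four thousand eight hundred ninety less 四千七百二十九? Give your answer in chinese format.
Convert four thousand eight hundred ninety (English words) → 4×1000 + 8×100 + 90 = 4890 (decimal)
Convert 四千七百二十九 (Chinese numeral) → 4×1000 + 7×100 + 2×10 + 9 = 4729 (decimal)
Compute 4890 - 4729 = 161
Convert 161 (decimal) → 161 = 1×100 + 6×10 + 1 → 一百六十一 (Chinese numeral)
一百六十一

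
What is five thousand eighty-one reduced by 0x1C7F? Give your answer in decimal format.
Convert five thousand eighty-one (English words) → 5×1000 + 81 = 5081 (decimal)
Convert 0x1C7F (hexadecimal) → 1×4096 + 12×256 + 7×16 + 15 = 7295 (decimal)
Compute 5081 - 7295 = -2214
-2214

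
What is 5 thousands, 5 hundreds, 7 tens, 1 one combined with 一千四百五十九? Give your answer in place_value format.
Convert 5 thousands, 5 hundreds, 7 tens, 1 one (place-value notation) → 5×1000 + 5×100 + 7×10 + 1 = 5571 (decimal)
Convert 一千四百五十九 (Chinese numeral) → 1×1000 + 4×100 + 5×10 + 9 = 1459 (decimal)
Compute 5571 + 1459 = 7030
Convert 7030 (decimal) → 7030 = 7×1000 + 3×10 → 7 thousands, 3 tens (place-value notation)
7 thousands, 3 tens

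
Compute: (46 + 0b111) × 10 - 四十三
Convert 0b111 (binary) → 4 + 2 + 1 = 7 (decimal)
Convert 四十三 (Chinese numeral) → 4×10 + 3 = 43 (decimal)
Expression in decimal: (46 + 7) × 10 - 43
Parentheses first: 46 + 7 = 53
Multiply: 53 × 10 = 530
Subtract: 530 - 43 = 487
487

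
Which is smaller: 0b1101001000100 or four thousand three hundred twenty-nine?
Convert 0b1101001000100 (binary) → 4096 + 2048 + 512 + 64 + 4 = 6724 (decimal)
Convert four thousand three hundred twenty-nine (English words) → 4×1000 + 3×100 + 29 = 4329 (decimal)
Compare 6724 vs 4329: smaller = 4329
4329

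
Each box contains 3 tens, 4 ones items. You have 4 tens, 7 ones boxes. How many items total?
Convert 3 tens, 4 ones (place-value notation) → 3×10 + 4 = 34 (decimal)
Convert 4 tens, 7 ones (place-value notation) → 4×10 + 7 = 47 (decimal)
Compute 34 × 47 = 1598
1598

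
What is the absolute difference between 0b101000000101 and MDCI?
Convert 0b101000000101 (binary) → 2048 + 512 + 4 + 1 = 2565 (decimal)
Convert MDCI (Roman numeral) → 1000 + 500 + 100 + 1 = 1601 (decimal)
Compute |2565 - 1601| = 964
964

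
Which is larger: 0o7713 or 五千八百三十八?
Convert 0o7713 (octal) → 7×512 + 7×64 + 1×8 + 3 = 4043 (decimal)
Convert 五千八百三十八 (Chinese numeral) → 5×1000 + 8×100 + 3×10 + 8 = 5838 (decimal)
Compare 4043 vs 5838: larger = 5838
5838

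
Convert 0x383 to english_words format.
Convert 0x383 (hexadecimal) → 3×256 + 8×16 + 3 = 899 (decimal)
Convert 899 (decimal) → 899 = 8×100 + 99 → eight hundred ninety-nine (English words)
eight hundred ninety-nine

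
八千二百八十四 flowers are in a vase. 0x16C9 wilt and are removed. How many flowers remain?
Convert 八千二百八十四 (Chinese numeral) → 8×1000 + 2×100 + 8×10 + 4 = 8284 (decimal)
Convert 0x16C9 (hexadecimal) → 1×4096 + 6×256 + 12×16 + 9 = 5833 (decimal)
Compute 8284 - 5833 = 2451
2451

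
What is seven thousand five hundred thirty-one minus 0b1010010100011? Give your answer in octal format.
Convert seven thousand five hundred thirty-one (English words) → 7×1000 + 5×100 + 31 = 7531 (decimal)
Convert 0b1010010100011 (binary) → 4096 + 1024 + 128 + 32 + 2 + 1 = 5283 (decimal)
Compute 7531 - 5283 = 2248
Convert 2248 (decimal) → 2248 = 4×512 + 3×64 + 1×8 → 0o4310 (octal)
0o4310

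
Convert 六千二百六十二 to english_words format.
Convert 六千二百六十二 (Chinese numeral) → 6×1000 + 2×100 + 6×10 + 2 = 6262 (decimal)
Convert 6262 (decimal) → 6262 = 6×1000 + 2×100 + 62 → six thousand two hundred sixty-two (English words)
six thousand two hundred sixty-two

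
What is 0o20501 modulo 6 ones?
Convert 0o20501 (octal) → 2×4096 + 5×64 + 1 = 8513 (decimal)
Convert 6 ones (place-value notation) → 6 (decimal)
Compute 8513 mod 6 = 5
5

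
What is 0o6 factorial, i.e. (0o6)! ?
Convert 0o6 (octal) → 6 (decimal)
Compute 6! = 720
720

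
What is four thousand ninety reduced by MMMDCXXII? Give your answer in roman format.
Convert four thousand ninety (English words) → 4×1000 + 90 = 4090 (decimal)
Convert MMMDCXXII (Roman numeral) → 1000 + 1000 + 1000 + 500 + 100 + 10 + 10 + 1 + 1 = 3622 (decimal)
Compute 4090 - 3622 = 468
Convert 468 (decimal) → 468 = 400 + 50 + 10 + 5 + 1 + 1 + 1 → CDLXVIII (Roman numeral)
CDLXVIII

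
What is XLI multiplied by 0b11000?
Convert XLI (Roman numeral) → 40 + 1 = 41 (decimal)
Convert 0b11000 (binary) → 16 + 8 = 24 (decimal)
Compute 41 × 24 = 984
984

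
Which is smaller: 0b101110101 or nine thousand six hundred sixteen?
Convert 0b101110101 (binary) → 256 + 64 + 32 + 16 + 4 + 1 = 373 (decimal)
Convert nine thousand six hundred sixteen (English words) → 9×1000 + 6×100 + 16 = 9616 (decimal)
Compare 373 vs 9616: smaller = 373
373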